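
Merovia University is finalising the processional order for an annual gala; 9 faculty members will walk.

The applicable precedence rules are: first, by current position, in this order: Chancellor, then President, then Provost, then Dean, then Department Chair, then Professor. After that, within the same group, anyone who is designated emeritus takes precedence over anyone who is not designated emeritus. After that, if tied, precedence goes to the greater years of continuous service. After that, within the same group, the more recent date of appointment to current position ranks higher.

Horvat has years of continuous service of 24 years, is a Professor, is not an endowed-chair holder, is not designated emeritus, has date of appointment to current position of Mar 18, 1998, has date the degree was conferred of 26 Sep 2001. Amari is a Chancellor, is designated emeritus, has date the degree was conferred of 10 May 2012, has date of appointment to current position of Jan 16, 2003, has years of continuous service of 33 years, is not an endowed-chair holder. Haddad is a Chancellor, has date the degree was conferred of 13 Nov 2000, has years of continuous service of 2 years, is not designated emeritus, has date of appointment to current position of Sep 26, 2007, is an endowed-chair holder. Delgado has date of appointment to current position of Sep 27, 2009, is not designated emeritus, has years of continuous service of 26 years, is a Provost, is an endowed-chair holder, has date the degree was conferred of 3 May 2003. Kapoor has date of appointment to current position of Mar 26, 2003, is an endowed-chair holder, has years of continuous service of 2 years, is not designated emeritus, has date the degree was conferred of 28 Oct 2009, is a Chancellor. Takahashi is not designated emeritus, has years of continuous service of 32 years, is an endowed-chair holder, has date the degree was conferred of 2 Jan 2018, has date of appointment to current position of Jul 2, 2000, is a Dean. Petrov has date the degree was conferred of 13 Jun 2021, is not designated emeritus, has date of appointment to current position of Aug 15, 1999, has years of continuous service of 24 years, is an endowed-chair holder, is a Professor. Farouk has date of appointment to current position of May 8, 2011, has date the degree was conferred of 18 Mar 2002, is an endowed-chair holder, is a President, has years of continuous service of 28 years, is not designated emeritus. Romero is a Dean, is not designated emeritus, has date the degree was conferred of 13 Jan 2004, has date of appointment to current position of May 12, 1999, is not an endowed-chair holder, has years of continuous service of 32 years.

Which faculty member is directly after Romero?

Petrov

By current position: Amari, Haddad and Kapoor (Chancellor); then Farouk (President); then Delgado (Provost); then Takahashi and Romero (Dean); then Petrov and Horvat (Professor).
Among Amari, Haddad and Kapoor, designated emeritus before not designated emeritus: Amari (designated emeritus) before Haddad and Kapoor (not designated emeritus).
Haddad and Kapoor both have years of continuous service 2 years, so the next rule applies.
Among Haddad and Kapoor, by date of appointment to current position (later first): Haddad (Sep 26, 2007) before Kapoor (Mar 26, 2003).
Takahashi and Romero are each not designated emeritus, so the next rule applies.
Takahashi and Romero both have years of continuous service 32 years, so the next rule applies.
Among Takahashi and Romero, by date of appointment to current position (later first): Takahashi (Jul 2, 2000) before Romero (May 12, 1999).
Petrov and Horvat are each not designated emeritus, so the next rule applies.
Petrov and Horvat both have years of continuous service 24 years, so the next rule applies.
Among Petrov and Horvat, by date of appointment to current position (later first): Petrov (Aug 15, 1999) before Horvat (Mar 18, 1998).
Order: Amari, Haddad, Kapoor, Farouk, Delgado, Takahashi, Romero, Petrov, Horvat.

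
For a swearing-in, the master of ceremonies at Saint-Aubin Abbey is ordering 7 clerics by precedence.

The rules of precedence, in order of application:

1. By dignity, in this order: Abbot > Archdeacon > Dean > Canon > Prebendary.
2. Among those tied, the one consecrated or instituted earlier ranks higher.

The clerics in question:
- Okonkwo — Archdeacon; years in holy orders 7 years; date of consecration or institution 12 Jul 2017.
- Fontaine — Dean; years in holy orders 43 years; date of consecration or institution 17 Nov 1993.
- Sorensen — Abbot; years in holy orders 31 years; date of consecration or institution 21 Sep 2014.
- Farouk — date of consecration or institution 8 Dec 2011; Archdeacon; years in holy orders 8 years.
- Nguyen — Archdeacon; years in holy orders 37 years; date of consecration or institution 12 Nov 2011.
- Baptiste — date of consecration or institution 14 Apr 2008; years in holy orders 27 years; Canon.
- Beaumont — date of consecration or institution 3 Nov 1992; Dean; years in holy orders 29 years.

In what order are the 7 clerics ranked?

By dignity: Sorensen (Abbot); then Nguyen, Farouk and Okonkwo (Archdeacon); then Beaumont and Fontaine (Dean); then Baptiste (Canon).
Among Nguyen, Farouk and Okonkwo, by date of consecration or institution (earlier first): Nguyen (12 Nov 2011) before Farouk (8 Dec 2011) before Okonkwo (12 Jul 2017).
Among Beaumont and Fontaine, by date of consecration or institution (earlier first): Beaumont (3 Nov 1992) before Fontaine (17 Nov 1993).
Full order: Sorensen, Nguyen, Farouk, Okonkwo, Beaumont, Fontaine, Baptiste.

Sorensen, Nguyen, Farouk, Okonkwo, Beaumont, Fontaine, Baptiste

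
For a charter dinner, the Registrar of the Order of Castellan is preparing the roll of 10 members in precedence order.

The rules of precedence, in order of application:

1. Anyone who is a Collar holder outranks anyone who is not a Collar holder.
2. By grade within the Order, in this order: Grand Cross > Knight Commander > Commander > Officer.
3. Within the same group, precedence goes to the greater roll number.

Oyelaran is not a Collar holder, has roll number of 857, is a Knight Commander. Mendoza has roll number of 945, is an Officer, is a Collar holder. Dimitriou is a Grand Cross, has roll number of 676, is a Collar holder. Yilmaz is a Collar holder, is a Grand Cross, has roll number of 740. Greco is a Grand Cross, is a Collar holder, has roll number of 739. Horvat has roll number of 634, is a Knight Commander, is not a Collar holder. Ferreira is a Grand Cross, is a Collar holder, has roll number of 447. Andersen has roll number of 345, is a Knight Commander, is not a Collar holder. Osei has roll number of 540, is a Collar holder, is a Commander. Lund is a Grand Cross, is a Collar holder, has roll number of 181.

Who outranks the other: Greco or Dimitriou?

By the first rule: Yilmaz, Greco, Dimitriou, Ferreira, Lund, Osei and Mendoza (each a Collar holder); then Oyelaran, Horvat and Andersen (each not a Collar holder).
Among Yilmaz, Greco, Dimitriou, Ferreira, Lund, Osei and Mendoza, by grade within the Order: Yilmaz, Greco, Dimitriou, Ferreira and Lund (Grand Cross) before Osei (Commander) before Mendoza (Officer).
Among Yilmaz, Greco, Dimitriou, Ferreira and Lund, by roll number (higher first): Yilmaz (740) before Greco (739) before Dimitriou (676) before Ferreira (447) before Lund (181).
Oyelaran, Horvat and Andersen are each Knight Commander, so the next rule applies.
Among Oyelaran, Horvat and Andersen, by roll number (higher first): Oyelaran (857) before Horvat (634) before Andersen (345).
So Greco takes precedence.

Greco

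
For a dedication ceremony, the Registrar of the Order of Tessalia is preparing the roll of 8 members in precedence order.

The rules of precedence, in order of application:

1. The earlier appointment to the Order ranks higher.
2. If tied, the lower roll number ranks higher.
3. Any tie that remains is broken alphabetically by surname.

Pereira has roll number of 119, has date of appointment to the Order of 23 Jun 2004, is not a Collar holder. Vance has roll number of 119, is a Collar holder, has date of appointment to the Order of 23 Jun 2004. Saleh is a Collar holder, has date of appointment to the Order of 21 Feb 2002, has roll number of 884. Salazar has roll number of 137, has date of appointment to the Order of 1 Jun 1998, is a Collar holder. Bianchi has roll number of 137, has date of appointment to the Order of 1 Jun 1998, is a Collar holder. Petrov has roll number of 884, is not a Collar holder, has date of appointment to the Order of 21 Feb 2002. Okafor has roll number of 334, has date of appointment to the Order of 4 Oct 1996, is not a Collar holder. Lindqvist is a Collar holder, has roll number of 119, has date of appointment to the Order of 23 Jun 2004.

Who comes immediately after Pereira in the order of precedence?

Vance

By date of appointment to the Order (earlier first): Okafor (4 Oct 1996); then Bianchi and Salazar (both 1 Jun 1998); then Petrov and Saleh (both 21 Feb 2002); then Lindqvist, Pereira and Vance (each 23 Jun 2004).
Bianchi and Salazar both have roll number 137, so the next rule applies.
Among Bianchi and Salazar, alphabetically by surname: Bianchi before Salazar.
Petrov and Saleh both have roll number 884, so the next rule applies.
Among Petrov and Saleh, alphabetically by surname: Petrov before Saleh.
Lindqvist, Pereira and Vance all have roll number 119, so the next rule applies.
Among Lindqvist, Pereira and Vance, alphabetically by surname: Lindqvist before Pereira before Vance.
Order: Okafor, Bianchi, Salazar, Petrov, Saleh, Lindqvist, Pereira, Vance.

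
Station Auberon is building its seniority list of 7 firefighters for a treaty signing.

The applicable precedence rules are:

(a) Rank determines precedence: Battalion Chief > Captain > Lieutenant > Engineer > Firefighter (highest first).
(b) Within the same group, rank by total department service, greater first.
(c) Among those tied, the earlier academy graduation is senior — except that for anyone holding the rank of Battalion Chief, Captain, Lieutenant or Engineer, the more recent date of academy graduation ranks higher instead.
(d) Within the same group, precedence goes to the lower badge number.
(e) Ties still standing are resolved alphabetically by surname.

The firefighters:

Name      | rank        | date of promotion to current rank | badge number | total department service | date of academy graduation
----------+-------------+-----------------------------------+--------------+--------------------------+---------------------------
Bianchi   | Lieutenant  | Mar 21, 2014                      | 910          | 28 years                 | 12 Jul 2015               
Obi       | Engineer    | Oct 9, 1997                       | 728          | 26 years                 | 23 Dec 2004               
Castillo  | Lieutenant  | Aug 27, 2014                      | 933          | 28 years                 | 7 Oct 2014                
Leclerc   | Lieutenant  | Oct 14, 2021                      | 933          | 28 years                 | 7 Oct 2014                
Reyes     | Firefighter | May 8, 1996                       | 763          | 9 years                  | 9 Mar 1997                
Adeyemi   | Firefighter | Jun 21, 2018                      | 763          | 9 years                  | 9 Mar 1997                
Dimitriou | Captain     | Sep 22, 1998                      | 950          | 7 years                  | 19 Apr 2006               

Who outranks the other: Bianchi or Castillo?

Bianchi

By rank: Dimitriou (Captain); then Bianchi, Castillo and Leclerc (Lieutenant); then Obi (Engineer); then Adeyemi and Reyes (Firefighter).
Bianchi, Castillo and Leclerc all have total department service 28 years, so the next rule applies.
Among Bianchi, Castillo and Leclerc, by date of academy graduation (later first) (reversed rule for this group): Bianchi (12 Jul 2015) before Castillo and Leclerc (7 Oct 2014).
Castillo and Leclerc both have badge number 933, so the next rule applies.
Among Castillo and Leclerc, alphabetically by surname: Castillo before Leclerc.
Adeyemi and Reyes both have total department service 9 years, so the next rule applies.
Adeyemi and Reyes both have date of academy graduation 9 Mar 1997, so the next rule applies.
Adeyemi and Reyes both have badge number 763, so the next rule applies.
Among Adeyemi and Reyes, alphabetically by surname: Adeyemi before Reyes.
So Bianchi takes precedence.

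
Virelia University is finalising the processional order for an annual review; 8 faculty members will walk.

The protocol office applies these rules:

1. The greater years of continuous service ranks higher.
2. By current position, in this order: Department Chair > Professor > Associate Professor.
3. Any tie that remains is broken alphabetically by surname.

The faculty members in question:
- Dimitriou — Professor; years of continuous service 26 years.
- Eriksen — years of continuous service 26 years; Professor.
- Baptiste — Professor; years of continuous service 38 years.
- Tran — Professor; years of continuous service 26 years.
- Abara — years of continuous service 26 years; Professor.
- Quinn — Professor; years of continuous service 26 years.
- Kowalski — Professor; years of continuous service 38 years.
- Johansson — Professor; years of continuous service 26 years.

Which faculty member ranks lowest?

By years of continuous service (higher first): Baptiste and Kowalski (both 38 years); then Abara, Dimitriou, Eriksen, Johansson, Quinn and Tran (each 26 years).
Baptiste and Kowalski are each Professor, so the next rule applies.
Among Baptiste and Kowalski, alphabetically by surname: Baptiste before Kowalski.
Abara, Dimitriou, Eriksen, Johansson, Quinn and Tran are each Professor, so the next rule applies.
Among Abara, Dimitriou, Eriksen, Johansson, Quinn and Tran, alphabetically by surname: Abara before Dimitriou before Eriksen before Johansson before Quinn before Tran.
Order: Baptiste, Kowalski, Abara, Dimitriou, Eriksen, Johansson, Quinn, Tran.

Tran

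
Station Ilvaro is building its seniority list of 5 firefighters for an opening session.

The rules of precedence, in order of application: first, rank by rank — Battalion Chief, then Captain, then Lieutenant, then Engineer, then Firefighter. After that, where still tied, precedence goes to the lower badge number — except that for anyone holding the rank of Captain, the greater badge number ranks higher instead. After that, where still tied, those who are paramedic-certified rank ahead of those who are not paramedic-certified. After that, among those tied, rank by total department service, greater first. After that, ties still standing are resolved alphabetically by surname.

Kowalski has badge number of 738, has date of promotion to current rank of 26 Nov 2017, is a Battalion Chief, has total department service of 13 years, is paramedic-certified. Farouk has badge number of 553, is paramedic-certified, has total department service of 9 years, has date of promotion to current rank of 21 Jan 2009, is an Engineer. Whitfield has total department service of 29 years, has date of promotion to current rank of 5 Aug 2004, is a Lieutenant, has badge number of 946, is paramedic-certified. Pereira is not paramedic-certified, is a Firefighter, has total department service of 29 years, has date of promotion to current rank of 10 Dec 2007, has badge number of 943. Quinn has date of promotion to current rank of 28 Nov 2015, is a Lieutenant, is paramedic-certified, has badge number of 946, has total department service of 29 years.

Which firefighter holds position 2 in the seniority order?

By rank: Kowalski (Battalion Chief); then Quinn and Whitfield (Lieutenant); then Farouk (Engineer); then Pereira (Firefighter).
Quinn and Whitfield both have badge number 946, so the next rule applies.
Quinn and Whitfield are each paramedic-certified, so the next rule applies.
Quinn and Whitfield both have total department service 29 years, so the next rule applies.
Among Quinn and Whitfield, alphabetically by surname: Quinn before Whitfield.
Order: Kowalski, Quinn, Whitfield, Farouk, Pereira.

Quinn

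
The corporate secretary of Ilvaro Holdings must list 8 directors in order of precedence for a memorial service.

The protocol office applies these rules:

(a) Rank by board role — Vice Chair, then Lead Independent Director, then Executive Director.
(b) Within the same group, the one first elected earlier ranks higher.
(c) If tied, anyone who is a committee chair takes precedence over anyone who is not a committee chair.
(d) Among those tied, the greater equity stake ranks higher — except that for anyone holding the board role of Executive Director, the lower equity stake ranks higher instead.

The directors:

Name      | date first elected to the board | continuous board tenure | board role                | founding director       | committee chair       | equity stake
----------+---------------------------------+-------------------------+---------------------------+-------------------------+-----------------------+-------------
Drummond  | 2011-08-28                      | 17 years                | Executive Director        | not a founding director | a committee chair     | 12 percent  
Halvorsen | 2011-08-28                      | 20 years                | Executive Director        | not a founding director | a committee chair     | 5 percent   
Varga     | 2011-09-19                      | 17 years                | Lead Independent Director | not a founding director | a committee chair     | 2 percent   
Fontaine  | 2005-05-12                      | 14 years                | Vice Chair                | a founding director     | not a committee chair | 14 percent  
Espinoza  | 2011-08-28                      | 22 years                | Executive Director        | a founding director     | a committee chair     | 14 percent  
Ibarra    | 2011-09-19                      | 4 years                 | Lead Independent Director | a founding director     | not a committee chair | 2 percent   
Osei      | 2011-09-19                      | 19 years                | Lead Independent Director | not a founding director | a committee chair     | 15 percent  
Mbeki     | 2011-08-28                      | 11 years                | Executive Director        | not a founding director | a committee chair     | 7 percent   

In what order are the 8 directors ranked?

Fontaine, Osei, Varga, Ibarra, Halvorsen, Mbeki, Drummond, Espinoza

By board role: Fontaine (Vice Chair); then Osei, Varga and Ibarra (Lead Independent Director); then Halvorsen, Mbeki, Drummond and Espinoza (Executive Director).
Osei, Varga and Ibarra all have date first elected to the board 2011-09-19, so the next rule applies.
Among Osei, Varga and Ibarra, a committee chair before not a committee chair: Osei and Varga (a committee chair) before Ibarra (not a committee chair).
Among Osei and Varga, by equity stake (higher first): Osei (15 percent) before Varga (2 percent).
Halvorsen, Mbeki, Drummond and Espinoza all have date first elected to the board 2011-08-28, so the next rule applies.
Halvorsen, Mbeki, Drummond and Espinoza are each a committee chair, so the next rule applies.
Among Halvorsen, Mbeki, Drummond and Espinoza, by equity stake (lower first) (reversed rule for this group): Halvorsen (5 percent) before Mbeki (7 percent) before Drummond (12 percent) before Espinoza (14 percent).
Full order: Fontaine, Osei, Varga, Ibarra, Halvorsen, Mbeki, Drummond, Espinoza.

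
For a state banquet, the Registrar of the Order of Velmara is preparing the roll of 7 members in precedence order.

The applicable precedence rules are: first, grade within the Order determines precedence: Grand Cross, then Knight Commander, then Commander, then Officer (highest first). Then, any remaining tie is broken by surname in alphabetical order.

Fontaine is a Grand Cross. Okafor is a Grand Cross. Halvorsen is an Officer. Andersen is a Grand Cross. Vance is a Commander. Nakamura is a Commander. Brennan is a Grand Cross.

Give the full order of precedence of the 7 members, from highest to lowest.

Andersen, Brennan, Fontaine, Okafor, Nakamura, Vance, Halvorsen

By grade within the Order: Andersen, Brennan, Fontaine and Okafor (Grand Cross); then Nakamura and Vance (Commander); then Halvorsen (Officer).
Among Andersen, Brennan, Fontaine and Okafor, alphabetically by surname: Andersen before Brennan before Fontaine before Okafor.
Among Nakamura and Vance, alphabetically by surname: Nakamura before Vance.
Full order: Andersen, Brennan, Fontaine, Okafor, Nakamura, Vance, Halvorsen.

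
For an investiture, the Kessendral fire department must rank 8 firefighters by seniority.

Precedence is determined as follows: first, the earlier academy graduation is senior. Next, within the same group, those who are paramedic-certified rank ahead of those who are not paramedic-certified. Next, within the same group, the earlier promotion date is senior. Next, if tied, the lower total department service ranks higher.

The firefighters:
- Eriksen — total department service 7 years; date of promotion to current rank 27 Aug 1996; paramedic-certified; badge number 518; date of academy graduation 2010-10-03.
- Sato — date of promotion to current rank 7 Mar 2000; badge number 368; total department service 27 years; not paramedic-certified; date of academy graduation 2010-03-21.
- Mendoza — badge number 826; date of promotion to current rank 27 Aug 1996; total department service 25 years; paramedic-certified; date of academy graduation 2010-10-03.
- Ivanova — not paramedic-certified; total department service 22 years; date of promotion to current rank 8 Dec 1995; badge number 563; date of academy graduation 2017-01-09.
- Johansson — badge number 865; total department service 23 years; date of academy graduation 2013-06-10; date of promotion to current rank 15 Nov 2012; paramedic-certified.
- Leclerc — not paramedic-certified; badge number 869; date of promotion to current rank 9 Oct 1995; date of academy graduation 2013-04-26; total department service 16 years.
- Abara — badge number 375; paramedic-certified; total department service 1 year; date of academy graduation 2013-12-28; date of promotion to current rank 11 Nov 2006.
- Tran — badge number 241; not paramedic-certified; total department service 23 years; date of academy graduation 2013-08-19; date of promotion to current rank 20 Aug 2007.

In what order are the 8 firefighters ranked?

By date of academy graduation (earlier first): Sato (2010-03-21); then Eriksen and Mendoza (both 2010-10-03); then Leclerc (2013-04-26); then Johansson (2013-06-10); then Tran (2013-08-19); then Abara (2013-12-28); then Ivanova (2017-01-09).
Eriksen and Mendoza are each paramedic-certified, so the next rule applies.
Eriksen and Mendoza both have date of promotion to current rank 27 Aug 1996, so the next rule applies.
Among Eriksen and Mendoza, by total department service (lower first): Eriksen (7 years) before Mendoza (25 years).
Full order: Sato, Eriksen, Mendoza, Leclerc, Johansson, Tran, Abara, Ivanova.

Sato, Eriksen, Mendoza, Leclerc, Johansson, Tran, Abara, Ivanova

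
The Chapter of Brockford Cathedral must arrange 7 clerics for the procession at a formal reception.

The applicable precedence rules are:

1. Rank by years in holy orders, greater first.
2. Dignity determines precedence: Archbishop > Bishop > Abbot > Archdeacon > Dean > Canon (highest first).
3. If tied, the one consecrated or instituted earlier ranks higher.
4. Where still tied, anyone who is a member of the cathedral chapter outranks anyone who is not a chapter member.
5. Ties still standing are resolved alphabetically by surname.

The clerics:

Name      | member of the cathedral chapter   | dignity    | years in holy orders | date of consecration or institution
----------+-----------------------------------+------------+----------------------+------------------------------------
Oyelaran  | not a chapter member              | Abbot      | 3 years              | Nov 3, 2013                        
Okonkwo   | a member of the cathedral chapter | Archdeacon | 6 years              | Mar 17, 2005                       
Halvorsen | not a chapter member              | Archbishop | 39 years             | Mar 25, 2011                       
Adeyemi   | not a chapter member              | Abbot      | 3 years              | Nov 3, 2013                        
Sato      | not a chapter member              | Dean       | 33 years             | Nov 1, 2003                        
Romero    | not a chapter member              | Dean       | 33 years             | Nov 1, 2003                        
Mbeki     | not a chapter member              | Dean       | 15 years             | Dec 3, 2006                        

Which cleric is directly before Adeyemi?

By years in holy orders (higher first): Halvorsen (39 years); then Romero and Sato (both 33 years); then Mbeki (15 years); then Okonkwo (6 years); then Adeyemi and Oyelaran (both 3 years).
Romero and Sato are each Dean, so the next rule applies.
Romero and Sato both have date of consecration or institution Nov 1, 2003, so the next rule applies.
Romero and Sato are each not a chapter member, so the next rule applies.
Among Romero and Sato, alphabetically by surname: Romero before Sato.
Adeyemi and Oyelaran are each Abbot, so the next rule applies.
Adeyemi and Oyelaran both have date of consecration or institution Nov 3, 2013, so the next rule applies.
Adeyemi and Oyelaran are each not a chapter member, so the next rule applies.
Among Adeyemi and Oyelaran, alphabetically by surname: Adeyemi before Oyelaran.
Order: Halvorsen, Romero, Sato, Mbeki, Okonkwo, Adeyemi, Oyelaran.

Okonkwo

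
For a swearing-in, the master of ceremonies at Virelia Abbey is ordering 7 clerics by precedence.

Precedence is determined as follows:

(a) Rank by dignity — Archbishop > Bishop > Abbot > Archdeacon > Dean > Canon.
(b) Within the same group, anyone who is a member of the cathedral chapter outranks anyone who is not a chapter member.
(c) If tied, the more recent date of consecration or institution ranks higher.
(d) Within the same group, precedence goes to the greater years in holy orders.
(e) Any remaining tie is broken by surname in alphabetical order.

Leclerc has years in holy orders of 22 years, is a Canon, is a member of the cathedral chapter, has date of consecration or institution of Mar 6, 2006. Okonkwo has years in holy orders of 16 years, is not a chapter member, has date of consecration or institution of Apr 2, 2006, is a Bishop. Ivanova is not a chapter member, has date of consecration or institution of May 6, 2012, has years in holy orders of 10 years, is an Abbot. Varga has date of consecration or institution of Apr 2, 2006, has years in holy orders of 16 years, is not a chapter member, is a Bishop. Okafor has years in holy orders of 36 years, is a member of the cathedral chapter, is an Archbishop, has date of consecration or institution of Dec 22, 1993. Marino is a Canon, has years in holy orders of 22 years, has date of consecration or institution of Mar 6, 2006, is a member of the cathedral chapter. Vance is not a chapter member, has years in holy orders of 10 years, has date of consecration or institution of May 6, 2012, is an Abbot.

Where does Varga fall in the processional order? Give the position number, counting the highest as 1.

3

By dignity: Okafor (Archbishop); then Okonkwo and Varga (Bishop); then Ivanova and Vance (Abbot); then Leclerc and Marino (Canon).
Okonkwo and Varga are each not a chapter member, so the next rule applies.
Okonkwo and Varga both have date of consecration or institution Apr 2, 2006, so the next rule applies.
Okonkwo and Varga both have years in holy orders 16 years, so the next rule applies.
Among Okonkwo and Varga, alphabetically by surname: Okonkwo before Varga.
Ivanova and Vance are each not a chapter member, so the next rule applies.
Ivanova and Vance both have date of consecration or institution May 6, 2012, so the next rule applies.
Ivanova and Vance both have years in holy orders 10 years, so the next rule applies.
Among Ivanova and Vance, alphabetically by surname: Ivanova before Vance.
Leclerc and Marino are each a member of the cathedral chapter, so the next rule applies.
Leclerc and Marino both have date of consecration or institution Mar 6, 2006, so the next rule applies.
Leclerc and Marino both have years in holy orders 22 years, so the next rule applies.
Among Leclerc and Marino, alphabetically by surname: Leclerc before Marino.
Order: Okafor, Okonkwo, Varga, Ivanova, Vance, Leclerc, Marino. So position 3.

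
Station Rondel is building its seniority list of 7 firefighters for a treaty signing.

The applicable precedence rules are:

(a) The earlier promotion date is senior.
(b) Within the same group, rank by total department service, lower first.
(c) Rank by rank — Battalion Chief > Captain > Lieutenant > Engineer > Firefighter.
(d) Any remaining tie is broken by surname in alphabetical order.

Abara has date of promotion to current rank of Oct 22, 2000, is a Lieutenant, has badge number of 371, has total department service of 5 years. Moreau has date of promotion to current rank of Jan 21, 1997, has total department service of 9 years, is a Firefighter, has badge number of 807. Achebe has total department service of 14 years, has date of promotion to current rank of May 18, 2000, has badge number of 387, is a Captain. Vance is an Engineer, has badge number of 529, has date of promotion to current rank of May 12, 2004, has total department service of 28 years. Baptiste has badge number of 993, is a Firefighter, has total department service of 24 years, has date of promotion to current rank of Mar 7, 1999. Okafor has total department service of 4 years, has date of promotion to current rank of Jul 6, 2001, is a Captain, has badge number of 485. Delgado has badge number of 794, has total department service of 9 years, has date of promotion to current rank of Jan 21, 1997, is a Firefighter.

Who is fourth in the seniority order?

Achebe

By date of promotion to current rank (earlier first): Delgado and Moreau (both Jan 21, 1997); then Baptiste (Mar 7, 1999); then Achebe (May 18, 2000); then Abara (Oct 22, 2000); then Okafor (Jul 6, 2001); then Vance (May 12, 2004).
Delgado and Moreau both have total department service 9 years, so the next rule applies.
Delgado and Moreau are each Firefighter, so the next rule applies.
Among Delgado and Moreau, alphabetically by surname: Delgado before Moreau.
Order: Delgado, Moreau, Baptiste, Achebe, Abara, Okafor, Vance.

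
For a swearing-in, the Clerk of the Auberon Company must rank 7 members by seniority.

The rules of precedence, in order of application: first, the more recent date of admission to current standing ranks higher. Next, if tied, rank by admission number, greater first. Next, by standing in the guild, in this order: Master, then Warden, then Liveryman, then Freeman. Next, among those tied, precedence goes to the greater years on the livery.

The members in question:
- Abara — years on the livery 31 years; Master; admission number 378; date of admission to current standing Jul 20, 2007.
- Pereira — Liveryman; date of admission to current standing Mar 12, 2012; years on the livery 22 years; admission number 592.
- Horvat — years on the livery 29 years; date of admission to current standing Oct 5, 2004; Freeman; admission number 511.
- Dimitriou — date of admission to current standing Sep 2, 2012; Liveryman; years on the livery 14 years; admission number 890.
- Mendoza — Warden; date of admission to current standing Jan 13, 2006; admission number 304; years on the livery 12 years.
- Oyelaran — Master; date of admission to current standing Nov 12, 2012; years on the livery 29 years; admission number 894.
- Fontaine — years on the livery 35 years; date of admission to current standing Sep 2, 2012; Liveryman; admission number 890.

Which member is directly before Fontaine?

By date of admission to current standing (later first): Oyelaran (Nov 12, 2012); then Fontaine and Dimitriou (both Sep 2, 2012); then Pereira (Mar 12, 2012); then Abara (Jul 20, 2007); then Mendoza (Jan 13, 2006); then Horvat (Oct 5, 2004).
Fontaine and Dimitriou both have admission number 890, so the next rule applies.
Fontaine and Dimitriou are each Liveryman, so the next rule applies.
Among Fontaine and Dimitriou, by years on the livery (higher first): Fontaine (35 years) before Dimitriou (14 years).
Order: Oyelaran, Fontaine, Dimitriou, Pereira, Abara, Mendoza, Horvat.

Oyelaran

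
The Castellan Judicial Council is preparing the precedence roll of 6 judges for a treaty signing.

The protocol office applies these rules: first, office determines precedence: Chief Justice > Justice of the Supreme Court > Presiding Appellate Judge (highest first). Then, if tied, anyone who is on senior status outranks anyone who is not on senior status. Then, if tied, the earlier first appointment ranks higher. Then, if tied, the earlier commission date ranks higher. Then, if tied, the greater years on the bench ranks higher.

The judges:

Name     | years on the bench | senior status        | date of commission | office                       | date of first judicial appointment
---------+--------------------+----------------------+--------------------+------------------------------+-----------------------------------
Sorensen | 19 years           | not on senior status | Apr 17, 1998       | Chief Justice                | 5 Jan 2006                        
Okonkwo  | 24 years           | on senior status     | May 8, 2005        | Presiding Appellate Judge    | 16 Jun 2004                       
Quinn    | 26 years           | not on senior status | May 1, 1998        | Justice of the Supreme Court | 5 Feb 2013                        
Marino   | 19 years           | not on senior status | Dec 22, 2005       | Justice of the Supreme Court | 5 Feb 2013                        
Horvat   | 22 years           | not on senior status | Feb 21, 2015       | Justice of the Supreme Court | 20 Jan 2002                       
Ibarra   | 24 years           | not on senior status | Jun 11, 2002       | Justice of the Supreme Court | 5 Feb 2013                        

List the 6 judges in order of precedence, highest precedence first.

Sorensen, Horvat, Quinn, Ibarra, Marino, Okonkwo

By office: Sorensen (Chief Justice); then Horvat, Quinn, Ibarra and Marino (Justice of the Supreme Court); then Okonkwo (Presiding Appellate Judge).
Horvat, Quinn, Ibarra and Marino are each not on senior status, so the next rule applies.
Among Horvat, Quinn, Ibarra and Marino, by date of first judicial appointment (earlier first): Horvat (20 Jan 2002) before Quinn, Ibarra and Marino (5 Feb 2013).
Among Quinn, Ibarra and Marino, by date of commission (earlier first): Quinn (May 1, 1998) before Ibarra (Jun 11, 2002) before Marino (Dec 22, 2005).
Full order: Sorensen, Horvat, Quinn, Ibarra, Marino, Okonkwo.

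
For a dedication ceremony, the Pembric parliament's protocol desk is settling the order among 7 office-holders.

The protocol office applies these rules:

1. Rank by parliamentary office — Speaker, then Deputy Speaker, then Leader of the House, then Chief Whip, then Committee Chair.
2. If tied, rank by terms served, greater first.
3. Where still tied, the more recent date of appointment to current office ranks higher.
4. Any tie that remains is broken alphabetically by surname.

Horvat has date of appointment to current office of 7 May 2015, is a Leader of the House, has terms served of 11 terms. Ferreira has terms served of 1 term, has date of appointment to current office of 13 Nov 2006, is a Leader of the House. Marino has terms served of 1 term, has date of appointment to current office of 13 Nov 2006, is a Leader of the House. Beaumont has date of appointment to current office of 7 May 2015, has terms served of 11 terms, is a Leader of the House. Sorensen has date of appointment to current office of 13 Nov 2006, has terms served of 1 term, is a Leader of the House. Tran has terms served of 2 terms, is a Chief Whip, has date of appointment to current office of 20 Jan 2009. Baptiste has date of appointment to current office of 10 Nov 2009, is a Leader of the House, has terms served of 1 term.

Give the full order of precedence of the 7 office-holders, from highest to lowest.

Beaumont, Horvat, Baptiste, Ferreira, Marino, Sorensen, Tran

By parliamentary office: Beaumont, Horvat, Baptiste, Ferreira, Marino and Sorensen (Leader of the House); then Tran (Chief Whip).
Among Beaumont, Horvat, Baptiste, Ferreira, Marino and Sorensen, by terms served (higher first): Beaumont and Horvat (11 terms) before Baptiste, Ferreira, Marino and Sorensen (1 term).
Beaumont and Horvat both have date of appointment to current office 7 May 2015, so the next rule applies.
Among Beaumont and Horvat, alphabetically by surname: Beaumont before Horvat.
Among Baptiste, Ferreira, Marino and Sorensen, by date of appointment to current office (later first): Baptiste (10 Nov 2009) before Ferreira, Marino and Sorensen (13 Nov 2006).
Among Ferreira, Marino and Sorensen, alphabetically by surname: Ferreira before Marino before Sorensen.
Full order: Beaumont, Horvat, Baptiste, Ferreira, Marino, Sorensen, Tran.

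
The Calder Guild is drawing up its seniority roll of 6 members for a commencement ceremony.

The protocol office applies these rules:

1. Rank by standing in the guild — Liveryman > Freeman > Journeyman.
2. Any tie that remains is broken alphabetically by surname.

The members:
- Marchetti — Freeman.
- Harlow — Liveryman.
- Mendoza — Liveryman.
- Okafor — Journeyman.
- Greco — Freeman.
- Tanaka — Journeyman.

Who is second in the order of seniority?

By standing in the guild: Harlow and Mendoza (Liveryman); then Greco and Marchetti (Freeman); then Okafor and Tanaka (Journeyman).
Among Harlow and Mendoza, alphabetically by surname: Harlow before Mendoza.
Among Greco and Marchetti, alphabetically by surname: Greco before Marchetti.
Among Okafor and Tanaka, alphabetically by surname: Okafor before Tanaka.
Order: Harlow, Mendoza, Greco, Marchetti, Okafor, Tanaka.

Mendoza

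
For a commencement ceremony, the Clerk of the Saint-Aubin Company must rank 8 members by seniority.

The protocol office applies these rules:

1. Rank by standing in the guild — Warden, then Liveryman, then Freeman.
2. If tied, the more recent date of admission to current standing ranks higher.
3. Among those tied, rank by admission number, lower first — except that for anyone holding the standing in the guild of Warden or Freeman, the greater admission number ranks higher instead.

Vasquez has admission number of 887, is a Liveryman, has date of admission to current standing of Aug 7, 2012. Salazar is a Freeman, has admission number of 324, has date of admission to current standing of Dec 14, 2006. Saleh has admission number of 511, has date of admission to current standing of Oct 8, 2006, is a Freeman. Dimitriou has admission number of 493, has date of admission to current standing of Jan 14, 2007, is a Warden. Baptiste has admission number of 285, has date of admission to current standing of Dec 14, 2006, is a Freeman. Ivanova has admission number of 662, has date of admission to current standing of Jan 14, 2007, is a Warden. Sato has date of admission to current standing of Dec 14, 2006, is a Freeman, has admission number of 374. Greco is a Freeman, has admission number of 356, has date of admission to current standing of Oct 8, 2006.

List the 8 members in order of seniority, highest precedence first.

By standing in the guild: Ivanova and Dimitriou (Warden); then Vasquez (Liveryman); then Sato, Salazar, Baptiste, Saleh and Greco (Freeman).
Ivanova and Dimitriou both have date of admission to current standing Jan 14, 2007, so the next rule applies.
Among Ivanova and Dimitriou, by admission number (higher first) (reversed rule for this group): Ivanova (662) before Dimitriou (493).
Among Sato, Salazar, Baptiste, Saleh and Greco, by date of admission to current standing (later first): Sato, Salazar and Baptiste (Dec 14, 2006) before Saleh and Greco (Oct 8, 2006).
Among Sato, Salazar and Baptiste, by admission number (higher first) (reversed rule for this group): Sato (374) before Salazar (324) before Baptiste (285).
Among Saleh and Greco, by admission number (higher first) (reversed rule for this group): Saleh (511) before Greco (356).
Full order: Ivanova, Dimitriou, Vasquez, Sato, Salazar, Baptiste, Saleh, Greco.

Ivanova, Dimitriou, Vasquez, Sato, Salazar, Baptiste, Saleh, Greco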